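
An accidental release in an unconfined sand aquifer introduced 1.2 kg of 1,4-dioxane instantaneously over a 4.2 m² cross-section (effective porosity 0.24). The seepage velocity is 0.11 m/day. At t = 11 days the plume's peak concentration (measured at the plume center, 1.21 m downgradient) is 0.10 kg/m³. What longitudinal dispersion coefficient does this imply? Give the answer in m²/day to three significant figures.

At the plume center C_max = M/(n_e·A·√(4πDt)), so D = M²/(4πt·(n_e·A·C_max)²).
n_e·A·C_max = 0.24 × 4.2 × 0.10 = 0.1008 kg/m.
D = 1.2²/(4π × 11 × 0.1008²) = 1.03 m²/day.

1.03 m²/day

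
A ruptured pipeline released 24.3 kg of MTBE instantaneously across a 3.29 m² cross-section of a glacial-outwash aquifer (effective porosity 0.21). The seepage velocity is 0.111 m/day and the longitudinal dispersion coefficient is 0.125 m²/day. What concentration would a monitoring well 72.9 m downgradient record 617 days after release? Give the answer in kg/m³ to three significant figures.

1.06 kg/m³

For an instantaneous plane source, C(x,t) = M/(n_e·A·√(4πDt)) · exp(−(x−vt)²/(4Dt)), with n_e·A the pore (flow) area.
Plume center vt = 0.111 × 617 = 68.487 m, so the well at 72.9 m is 4.413 m downgradient of the peak.
√(4πDt) = 31.13 m, giving peak height M/(n_e·A·√(4πDt)) = 24.3/(0.21 × 3.29 × 31.13) = 1.130 kg/m³.
(x−vt)²/(4Dt) = (4.413)²/(4 × 0.125 × 617) = 0.06313; exp(−0.06313) = 0.9388.
C = 1.130 × 0.9388 = 1.06 kg/m³.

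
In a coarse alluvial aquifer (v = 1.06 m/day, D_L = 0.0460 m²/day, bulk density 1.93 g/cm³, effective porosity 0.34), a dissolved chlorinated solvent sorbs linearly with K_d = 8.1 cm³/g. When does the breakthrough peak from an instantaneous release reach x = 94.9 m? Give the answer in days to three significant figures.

Retardation factor R = 1 + ρ_b·K_d/n = 1 + 1.93 × 8.1/0.34 = 46.98.
Sorption retards both mechanisms: v_R = v/R = 0.02256 m/day, D_R = D/R = 0.0009791 m²/day.
Peak time from v_R²t² + 2D_R t − x² = 0: t = (√(D_R² + v_R²x²) − D_R)/v_R².
√(D_R² + v_R²x²) = √(0.0009791² + 0.02256² × 94.9²) = 2.141; v_R² = 0.0005090.
t = (2.141 − 0.0009791)/0.0005090 = 4200 days.

4200 days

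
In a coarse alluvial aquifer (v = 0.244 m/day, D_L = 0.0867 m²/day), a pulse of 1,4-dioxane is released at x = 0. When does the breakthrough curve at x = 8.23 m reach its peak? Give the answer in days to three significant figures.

For the 1D instantaneous-source solution, setting ∂C/∂t = 0 at fixed x gives v²t² + 2Dt − x² = 0, so t = (√(D² + v²x²) − D)/v².
√(D² + v²x²) = √(0.0867² + 0.244² × 8.23²) = 2.010; v² = 0.059536.
t = (2.010 − 0.0867)/0.059536 = 32.3 days (vs. the pure-advection estimate x/v = 33.7 d).

32.3 days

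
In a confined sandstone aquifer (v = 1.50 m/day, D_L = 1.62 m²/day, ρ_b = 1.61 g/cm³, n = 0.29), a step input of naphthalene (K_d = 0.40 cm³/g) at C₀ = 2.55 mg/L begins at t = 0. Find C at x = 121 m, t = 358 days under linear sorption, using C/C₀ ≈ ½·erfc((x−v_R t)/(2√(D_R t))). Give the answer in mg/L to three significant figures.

Retardation factor R = 1 + ρ_b·K_d/n = 1 + 1.61 × 0.40/0.29 = 3.221.
Sorption retards both mechanisms: v_R = v/R = 0.4657 m/day, D_R = D/R = 0.5029 m²/day.
v_R·t = 0.4657 × 358 = 166.7206 m; 2√(D_R t) = 26.84 m; argument = (121 − 166.7206)/26.84 = -1.703.
C = C₀ × ½·erfc(-1.703) = 2.55 × 0.9920 = 2.53 mg/L.

2.53 mg/L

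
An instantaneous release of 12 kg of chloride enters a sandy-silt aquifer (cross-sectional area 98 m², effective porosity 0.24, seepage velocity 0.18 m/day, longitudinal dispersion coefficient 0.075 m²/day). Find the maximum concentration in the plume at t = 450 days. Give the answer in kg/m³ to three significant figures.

0.0248 kg/m³

The peak of an instantaneous 1D plume sits at x = vt; there the Gaussian factor is 1 and C_max = M/(n_e·A·√(4πDt)), where n_e·A is the pore area the mass is dissolved in.
√(4πDt) = √(4π × 0.075 × 450) = 20.59 m, so C_max = 12/(0.24 × 98 × 20.59) = 0.0248 kg/m³.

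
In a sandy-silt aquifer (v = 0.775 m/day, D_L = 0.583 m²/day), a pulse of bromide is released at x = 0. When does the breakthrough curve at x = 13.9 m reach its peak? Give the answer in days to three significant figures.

17.0 days

For the 1D instantaneous-source solution, setting ∂C/∂t = 0 at fixed x gives v²t² + 2Dt − x² = 0, so t = (√(D² + v²x²) − D)/v².
√(D² + v²x²) = √(0.583² + 0.775² × 13.9²) = 10.79; v² = 0.600625.
t = (10.79 − 0.583)/0.600625 = 17.0 days (vs. the pure-advection estimate x/v = 17.9 d).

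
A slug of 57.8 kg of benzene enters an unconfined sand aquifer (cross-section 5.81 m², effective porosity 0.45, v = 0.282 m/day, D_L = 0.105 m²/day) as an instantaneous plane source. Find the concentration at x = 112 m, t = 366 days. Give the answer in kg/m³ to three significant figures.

For an instantaneous plane source, C(x,t) = M/(n_e·A·√(4πDt)) · exp(−(x−vt)²/(4Dt)), with n_e·A the pore (flow) area.
Plume center vt = 0.282 × 366 = 103.212 m, so the well at 112 m is 8.788 m downgradient of the peak.
√(4πDt) = 21.98 m, giving peak height M/(n_e·A·√(4πDt)) = 57.8/(0.45 × 5.81 × 21.98) = 1.006 kg/m³.
(x−vt)²/(4Dt) = (8.788)²/(4 × 0.105 × 366) = 0.5024; exp(−0.5024) = 0.6051.
C = 1.006 × 0.6051 = 0.609 kg/m³.

0.609 kg/m³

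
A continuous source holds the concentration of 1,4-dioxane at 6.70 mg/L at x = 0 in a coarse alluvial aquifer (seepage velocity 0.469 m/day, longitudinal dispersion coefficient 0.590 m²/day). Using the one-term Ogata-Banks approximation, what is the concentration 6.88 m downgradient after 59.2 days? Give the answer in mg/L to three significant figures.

For a continuous step input, C/C₀ ≈ ½·erfc((x−vt)/(2√(Dt))).
vt = 0.469 × 59.2 = 27.7648 m and 2√(Dt) = 2√(0.590 × 59.2) = 11.82 m.
Argument (x−vt)/(2√(Dt)) = (6.88 − 27.7648)/11.82 = -1.767; ½·erfc(-1.767) = 0.9938.
C = 6.70 × 0.9938 = 6.66 mg/L.

6.66 mg/L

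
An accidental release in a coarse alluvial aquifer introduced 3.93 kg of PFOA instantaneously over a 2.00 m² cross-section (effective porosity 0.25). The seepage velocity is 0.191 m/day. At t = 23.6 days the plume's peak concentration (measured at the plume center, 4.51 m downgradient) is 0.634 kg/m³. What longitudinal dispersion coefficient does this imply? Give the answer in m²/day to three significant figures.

0.518 m²/day

At the plume center C_max = M/(n_e·A·√(4πDt)), so D = M²/(4πt·(n_e·A·C_max)²).
n_e·A·C_max = 0.25 × 2.00 × 0.634 = 0.3170 kg/m.
D = 3.93²/(4π × 23.6 × 0.3170²) = 0.518 m²/day.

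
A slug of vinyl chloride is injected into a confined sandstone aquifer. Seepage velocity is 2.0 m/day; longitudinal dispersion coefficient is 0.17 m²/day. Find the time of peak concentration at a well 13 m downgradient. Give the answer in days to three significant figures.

For the 1D instantaneous-source solution, setting ∂C/∂t = 0 at fixed x gives v²t² + 2Dt − x² = 0, so t = (√(D² + v²x²) − D)/v².
√(D² + v²x²) = √(0.17² + 2.0² × 13²) = 26.00; v² = 4.
t = (26.00 − 0.17)/4 = 6.46 days (vs. the pure-advection estimate x/v = 6.50 d).

6.46 days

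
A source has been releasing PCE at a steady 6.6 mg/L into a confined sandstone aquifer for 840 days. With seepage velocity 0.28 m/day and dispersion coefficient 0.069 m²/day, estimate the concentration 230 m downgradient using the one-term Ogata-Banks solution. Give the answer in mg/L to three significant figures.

For a continuous step input, C/C₀ ≈ ½·erfc((x−vt)/(2√(Dt))).
vt = 0.28 × 840 = 235.2 m and 2√(Dt) = 2√(0.069 × 840) = 15.23 m.
Argument (x−vt)/(2√(Dt)) = (230 − 235.2)/15.23 = -0.3414; ½·erfc(-0.3414) = 0.6854.
C = 6.6 × 0.6854 = 4.52 mg/L.

4.52 mg/L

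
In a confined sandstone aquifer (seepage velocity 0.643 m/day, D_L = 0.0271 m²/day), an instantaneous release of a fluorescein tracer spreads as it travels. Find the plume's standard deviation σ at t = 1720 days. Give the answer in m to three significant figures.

Dispersive spreading gives a Gaussian with σ² = 2Dt; advection only shifts the center.
σ = √(2 × 0.0271 × 1720) = 9.66 m.

9.66 m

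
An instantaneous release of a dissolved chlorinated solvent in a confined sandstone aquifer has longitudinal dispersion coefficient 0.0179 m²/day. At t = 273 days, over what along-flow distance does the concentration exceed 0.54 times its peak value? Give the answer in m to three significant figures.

6.94 m

The plume is Gaussian with σ = √(2Dt) = √(2 × 0.0179 × 273) = 3.126 m.
C/C_peak = exp(−Δx²/(2σ²)) = 0.54 ⇒ Δx = σ·√(−2 ln 0.54) = 3.126 × 1.110 = 3.470 m.
Width = 2Δx = 6.94 m.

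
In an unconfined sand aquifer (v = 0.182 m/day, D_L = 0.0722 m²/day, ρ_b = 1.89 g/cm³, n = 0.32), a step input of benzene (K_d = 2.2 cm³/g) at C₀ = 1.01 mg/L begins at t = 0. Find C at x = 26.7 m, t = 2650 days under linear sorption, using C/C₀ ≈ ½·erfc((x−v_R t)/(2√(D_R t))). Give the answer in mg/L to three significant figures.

Retardation factor R = 1 + ρ_b·K_d/n = 1 + 1.89 × 2.2/0.32 = 13.99.
Sorption retards both mechanisms: v_R = v/R = 0.01301 m/day, D_R = D/R = 0.005161 m²/day.
v_R·t = 0.01301 × 2650 = 34.4765 m; 2√(D_R t) = 7.396 m; argument = (26.7 − 34.4765)/7.396 = -1.051.
C = C₀ × ½·erfc(-1.051) = 1.01 × 0.9314 = 0.941 mg/L.

0.941 mg/L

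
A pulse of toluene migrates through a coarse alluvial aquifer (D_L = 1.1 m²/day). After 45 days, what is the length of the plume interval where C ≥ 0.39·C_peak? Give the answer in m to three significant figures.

The plume is Gaussian with σ = √(2Dt) = √(2 × 1.1 × 45) = 9.950 m.
C/C_peak = exp(−Δx²/(2σ²)) = 0.39 ⇒ Δx = σ·√(−2 ln 0.39) = 9.950 × 1.372 = 13.65 m.
Width = 2Δx = 27.3 m.

27.3 m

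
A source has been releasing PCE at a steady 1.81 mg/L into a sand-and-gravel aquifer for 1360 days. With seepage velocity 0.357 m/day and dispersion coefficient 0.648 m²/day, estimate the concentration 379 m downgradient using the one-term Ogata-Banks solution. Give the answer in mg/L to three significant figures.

For a continuous step input, C/C₀ ≈ ½·erfc((x−vt)/(2√(Dt))).
vt = 0.357 × 1360 = 485.52 m and 2√(Dt) = 2√(0.648 × 1360) = 59.37 m.
Argument (x−vt)/(2√(Dt)) = (379 − 485.52)/59.37 = -1.794; ½·erfc(-1.794) = 0.9944.
C = 1.81 × 0.9944 = 1.80 mg/L.

1.80 mg/L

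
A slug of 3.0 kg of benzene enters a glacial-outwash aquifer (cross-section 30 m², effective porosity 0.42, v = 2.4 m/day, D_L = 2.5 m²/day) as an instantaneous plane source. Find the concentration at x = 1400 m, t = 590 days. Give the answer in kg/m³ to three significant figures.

For an instantaneous plane source, C(x,t) = M/(n_e·A·√(4πDt)) · exp(−(x−vt)²/(4Dt)), with n_e·A the pore (flow) area.
Plume center vt = 2.4 × 590 = 1416 m, so the well at 1400 m is 16 m upgradient of the peak.
√(4πDt) = 136.1 m, giving peak height M/(n_e·A·√(4πDt)) = 3.0/(0.42 × 30 × 136.1) = 0.001749 kg/m³.
(x−vt)²/(4Dt) = (-16)²/(4 × 2.5 × 590) = 0.04339; exp(−0.04339) = 0.9575.
C = 0.001749 × 0.9575 = 0.00167 kg/m³.

0.00167 kg/m³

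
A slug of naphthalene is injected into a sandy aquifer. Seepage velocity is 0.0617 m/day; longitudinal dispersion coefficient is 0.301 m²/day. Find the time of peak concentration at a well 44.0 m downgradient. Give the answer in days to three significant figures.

638 days

For the 1D instantaneous-source solution, setting ∂C/∂t = 0 at fixed x gives v²t² + 2Dt − x² = 0, so t = (√(D² + v²x²) − D)/v².
√(D² + v²x²) = √(0.301² + 0.0617² × 44.0²) = 2.731; v² = 0.00380689.
t = (2.731 − 0.301)/0.00380689 = 638 days (vs. the pure-advection estimate x/v = 713 d).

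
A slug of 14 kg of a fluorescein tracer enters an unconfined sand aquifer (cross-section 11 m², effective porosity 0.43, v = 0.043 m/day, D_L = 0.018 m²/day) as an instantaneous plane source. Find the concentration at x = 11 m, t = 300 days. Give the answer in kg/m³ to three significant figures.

For an instantaneous plane source, C(x,t) = M/(n_e·A·√(4πDt)) · exp(−(x−vt)²/(4Dt)), with n_e·A the pore (flow) area.
Plume center vt = 0.043 × 300 = 12.9 m, so the well at 11 m is 1.9 m upgradient of the peak.
√(4πDt) = 8.238 m, giving peak height M/(n_e·A·√(4πDt)) = 14/(0.43 × 11 × 8.238) = 0.3593 kg/m³.
(x−vt)²/(4Dt) = (-1.9)²/(4 × 0.018 × 300) = 0.1671; exp(−0.1671) = 0.8461.
C = 0.3593 × 0.8461 = 0.304 kg/m³.

0.304 kg/m³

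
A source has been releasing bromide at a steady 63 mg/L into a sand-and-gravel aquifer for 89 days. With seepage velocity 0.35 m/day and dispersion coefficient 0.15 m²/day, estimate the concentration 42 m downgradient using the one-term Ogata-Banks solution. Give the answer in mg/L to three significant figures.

1.13 mg/L

For a continuous step input, C/C₀ ≈ ½·erfc((x−vt)/(2√(Dt))).
vt = 0.35 × 89 = 31.15 m and 2√(Dt) = 2√(0.15 × 89) = 7.308 m.
Argument (x−vt)/(2√(Dt)) = (42 − 31.15)/7.308 = 1.485; ½·erfc(1.485) = 0.01786.
C = 63 × 0.01786 = 1.13 mg/L.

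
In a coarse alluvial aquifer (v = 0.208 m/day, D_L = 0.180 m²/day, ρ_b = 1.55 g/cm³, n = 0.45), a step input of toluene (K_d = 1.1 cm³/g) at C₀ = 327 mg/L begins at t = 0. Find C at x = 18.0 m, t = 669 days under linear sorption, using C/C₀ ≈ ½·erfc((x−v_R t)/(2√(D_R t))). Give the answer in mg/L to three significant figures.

Retardation factor R = 1 + ρ_b·K_d/n = 1 + 1.55 × 1.1/0.45 = 4.789.
Sorption retards both mechanisms: v_R = v/R = 0.04343 m/day, D_R = D/R = 0.03759 m²/day.
v_R·t = 0.04343 × 669 = 29.05467 m; 2√(D_R t) = 10.03 m; argument = (18.0 − 29.05467)/10.03 = -1.102.
C = C₀ × ½·erfc(-1.102) = 327 × 0.9404 = 308 mg/L.

308 mg/L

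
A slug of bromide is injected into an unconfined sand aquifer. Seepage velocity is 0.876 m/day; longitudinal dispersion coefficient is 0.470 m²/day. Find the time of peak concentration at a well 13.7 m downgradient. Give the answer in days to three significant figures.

15.0 days

For the 1D instantaneous-source solution, setting ∂C/∂t = 0 at fixed x gives v²t² + 2Dt − x² = 0, so t = (√(D² + v²x²) − D)/v².
√(D² + v²x²) = √(0.470² + 0.876² × 13.7²) = 12.01; v² = 0.767376.
t = (12.01 − 0.470)/0.767376 = 15.0 days (vs. the pure-advection estimate x/v = 15.6 d).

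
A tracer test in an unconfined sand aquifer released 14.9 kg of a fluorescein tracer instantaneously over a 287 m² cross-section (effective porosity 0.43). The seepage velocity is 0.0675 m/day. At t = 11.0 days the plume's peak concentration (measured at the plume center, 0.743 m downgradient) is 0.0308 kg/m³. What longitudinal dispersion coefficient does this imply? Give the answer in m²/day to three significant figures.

At the plume center C_max = M/(n_e·A·√(4πDt)), so D = M²/(4πt·(n_e·A·C_max)²).
n_e·A·C_max = 0.43 × 287 × 0.0308 = 3.801 kg/m.
D = 14.9²/(4π × 11.0 × 3.801²) = 0.111 m²/day.

0.111 m²/day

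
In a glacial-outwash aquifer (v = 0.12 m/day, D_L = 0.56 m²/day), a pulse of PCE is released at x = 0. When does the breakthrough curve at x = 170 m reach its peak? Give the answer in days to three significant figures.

1380 days

For the 1D instantaneous-source solution, setting ∂C/∂t = 0 at fixed x gives v²t² + 2Dt − x² = 0, so t = (√(D² + v²x²) − D)/v².
√(D² + v²x²) = √(0.56² + 0.12² × 170²) = 20.41; v² = 0.0144.
t = (20.41 − 0.56)/0.0144 = 1380 days (vs. the pure-advection estimate x/v = 1420 d).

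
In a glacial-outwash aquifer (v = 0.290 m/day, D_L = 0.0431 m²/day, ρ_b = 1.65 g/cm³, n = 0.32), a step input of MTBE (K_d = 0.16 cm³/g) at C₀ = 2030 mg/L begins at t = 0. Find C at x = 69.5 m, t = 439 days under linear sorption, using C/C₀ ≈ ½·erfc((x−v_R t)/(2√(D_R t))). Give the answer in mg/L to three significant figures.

Retardation factor R = 1 + ρ_b·K_d/n = 1 + 1.65 × 0.16/0.32 = 1.825.
Sorption retards both mechanisms: v_R = v/R = 0.1589 m/day, D_R = D/R = 0.02362 m²/day.
v_R·t = 0.1589 × 439 = 69.7571 m; 2√(D_R t) = 6.440 m; argument = (69.5 − 69.7571)/6.440 = -0.03992.
C = C₀ × ½·erfc(-0.03992) = 2030 × 0.5225 = 1060 mg/L.

1060 mg/L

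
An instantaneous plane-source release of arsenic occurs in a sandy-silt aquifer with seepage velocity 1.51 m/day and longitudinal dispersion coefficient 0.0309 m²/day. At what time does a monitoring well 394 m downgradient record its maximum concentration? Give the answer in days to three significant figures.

For the 1D instantaneous-source solution, setting ∂C/∂t = 0 at fixed x gives v²t² + 2Dt − x² = 0, so t = (√(D² + v²x²) − D)/v².
√(D² + v²x²) = √(0.0309² + 1.51² × 394²) = 594.9; v² = 2.2801.
t = (594.9 − 0.0309)/2.2801 = 261 days (vs. the pure-advection estimate x/v = 261 d).

261 days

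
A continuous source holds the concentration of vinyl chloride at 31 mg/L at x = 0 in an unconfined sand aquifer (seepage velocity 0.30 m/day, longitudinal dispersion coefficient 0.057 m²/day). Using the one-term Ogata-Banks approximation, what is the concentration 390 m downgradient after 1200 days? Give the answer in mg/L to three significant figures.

0.160 mg/L

For a continuous step input, C/C₀ ≈ ½·erfc((x−vt)/(2√(Dt))).
vt = 0.30 × 1200 = 360 m and 2√(Dt) = 2√(0.057 × 1200) = 16.54 m.
Argument (x−vt)/(2√(Dt)) = (390 − 360)/16.54 = 1.814; ½·erfc(1.814) = 0.005153.
C = 31 × 0.005153 = 0.160 mg/L.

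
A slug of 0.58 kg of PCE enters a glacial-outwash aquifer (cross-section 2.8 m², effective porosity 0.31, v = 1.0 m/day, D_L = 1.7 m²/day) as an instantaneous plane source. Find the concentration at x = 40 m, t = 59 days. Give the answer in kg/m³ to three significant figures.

For an instantaneous plane source, C(x,t) = M/(n_e·A·√(4πDt)) · exp(−(x−vt)²/(4Dt)), with n_e·A the pore (flow) area.
Plume center vt = 1.0 × 59 = 59 m, so the well at 40 m is 19 m upgradient of the peak.
√(4πDt) = 35.50 m, giving peak height M/(n_e·A·√(4πDt)) = 0.58/(0.31 × 2.8 × 35.50) = 0.01882 kg/m³.
(x−vt)²/(4Dt) = (-19)²/(4 × 1.7 × 59) = 0.8998; exp(−0.8998) = 0.4067.
C = 0.01882 × 0.4067 = 0.00765 kg/m³.

0.00765 kg/m³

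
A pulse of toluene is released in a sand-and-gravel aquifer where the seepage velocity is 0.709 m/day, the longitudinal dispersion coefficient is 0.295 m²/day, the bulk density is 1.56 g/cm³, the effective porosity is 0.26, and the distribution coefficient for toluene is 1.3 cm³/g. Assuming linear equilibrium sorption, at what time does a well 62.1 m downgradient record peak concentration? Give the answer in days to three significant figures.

766 days

Retardation factor R = 1 + ρ_b·K_d/n = 1 + 1.56 × 1.3/0.26 = 8.800.
Sorption retards both mechanisms: v_R = v/R = 0.08057 m/day, D_R = D/R = 0.03352 m²/day.
Peak time from v_R²t² + 2D_R t − x² = 0: t = (√(D_R² + v_R²x²) − D_R)/v_R².
√(D_R² + v_R²x²) = √(0.03352² + 0.08057² × 62.1²) = 5.004; v_R² = 0.006492.
t = (5.004 − 0.03352)/0.006492 = 766 days.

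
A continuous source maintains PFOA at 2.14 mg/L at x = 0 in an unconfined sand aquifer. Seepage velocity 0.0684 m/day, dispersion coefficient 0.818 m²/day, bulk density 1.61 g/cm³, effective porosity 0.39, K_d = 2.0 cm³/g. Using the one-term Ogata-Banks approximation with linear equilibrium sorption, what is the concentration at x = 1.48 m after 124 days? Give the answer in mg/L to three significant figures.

Retardation factor R = 1 + ρ_b·K_d/n = 1 + 1.61 × 2.0/0.39 = 9.256.
Sorption retards both mechanisms: v_R = v/R = 0.007390 m/day, D_R = D/R = 0.08838 m²/day.
v_R·t = 0.007390 × 124 = 0.91636 m; 2√(D_R t) = 6.621 m; argument = (1.48 − 0.91636)/6.621 = 0.08513.
C = C₀ × ½·erfc(0.08513) = 2.14 × 0.4521 = 0.967 mg/L.

0.967 mg/L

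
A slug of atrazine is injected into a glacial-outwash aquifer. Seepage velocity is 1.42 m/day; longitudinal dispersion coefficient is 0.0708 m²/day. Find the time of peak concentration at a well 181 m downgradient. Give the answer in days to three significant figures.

127 days

For the 1D instantaneous-source solution, setting ∂C/∂t = 0 at fixed x gives v²t² + 2Dt − x² = 0, so t = (√(D² + v²x²) − D)/v².
√(D² + v²x²) = √(0.0708² + 1.42² × 181²) = 257.0; v² = 2.0164.
t = (257.0 − 0.0708)/2.0164 = 127 days (vs. the pure-advection estimate x/v = 127 d).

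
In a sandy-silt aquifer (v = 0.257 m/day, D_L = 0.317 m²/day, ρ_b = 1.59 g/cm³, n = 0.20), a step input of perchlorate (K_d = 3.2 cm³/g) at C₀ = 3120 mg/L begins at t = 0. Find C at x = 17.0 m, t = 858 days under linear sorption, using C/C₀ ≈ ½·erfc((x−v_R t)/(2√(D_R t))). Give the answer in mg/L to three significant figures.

Retardation factor R = 1 + ρ_b·K_d/n = 1 + 1.59 × 3.2/0.20 = 26.44.
Sorption retards both mechanisms: v_R = v/R = 0.009720 m/day, D_R = D/R = 0.01199 m²/day.
v_R·t = 0.009720 × 858 = 8.33976 m; 2√(D_R t) = 6.415 m; argument = (17.0 − 8.33976)/6.415 = 1.350.
C = C₀ × ½·erfc(1.350) = 3120 × 0.02812 = 87.7 mg/L.

87.7 mg/L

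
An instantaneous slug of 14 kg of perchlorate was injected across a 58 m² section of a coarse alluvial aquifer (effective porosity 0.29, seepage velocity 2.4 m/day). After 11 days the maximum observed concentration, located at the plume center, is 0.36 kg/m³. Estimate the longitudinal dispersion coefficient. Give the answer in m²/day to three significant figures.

At the plume center C_max = M/(n_e·A·√(4πDt)), so D = M²/(4πt·(n_e·A·C_max)²).
n_e·A·C_max = 0.29 × 58 × 0.36 = 6.055 kg/m.
D = 14²/(4π × 11 × 6.055²) = 0.0387 m²/day.

0.0387 m²/day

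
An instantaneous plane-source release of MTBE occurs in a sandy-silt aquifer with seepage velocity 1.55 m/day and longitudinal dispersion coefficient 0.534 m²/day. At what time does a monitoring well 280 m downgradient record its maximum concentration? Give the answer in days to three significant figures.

For the 1D instantaneous-source solution, setting ∂C/∂t = 0 at fixed x gives v²t² + 2Dt − x² = 0, so t = (√(D² + v²x²) − D)/v².
√(D² + v²x²) = √(0.534² + 1.55² × 280²) = 434.0; v² = 2.4025.
t = (434.0 − 0.534)/2.4025 = 180 days (vs. the pure-advection estimate x/v = 181 d).

180 days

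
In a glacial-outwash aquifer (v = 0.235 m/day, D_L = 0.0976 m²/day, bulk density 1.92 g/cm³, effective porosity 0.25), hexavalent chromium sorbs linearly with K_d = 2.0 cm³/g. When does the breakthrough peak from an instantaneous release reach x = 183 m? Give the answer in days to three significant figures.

Retardation factor R = 1 + ρ_b·K_d/n = 1 + 1.92 × 2.0/0.25 = 16.36.
Sorption retards both mechanisms: v_R = v/R = 0.01436 m/day, D_R = D/R = 0.005966 m²/day.
Peak time from v_R²t² + 2D_R t − x² = 0: t = (√(D_R² + v_R²x²) − D_R)/v_R².
√(D_R² + v_R²x²) = √(0.005966² + 0.01436² × 183²) = 2.628; v_R² = 0.0002062.
t = (2.628 − 0.005966)/0.0002062 = 12700 days.

12700 days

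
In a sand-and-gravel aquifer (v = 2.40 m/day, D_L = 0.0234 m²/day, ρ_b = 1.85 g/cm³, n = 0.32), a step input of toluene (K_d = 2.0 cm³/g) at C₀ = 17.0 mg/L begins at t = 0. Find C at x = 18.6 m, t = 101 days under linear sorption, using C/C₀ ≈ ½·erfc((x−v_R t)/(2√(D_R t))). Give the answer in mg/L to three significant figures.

14.8 mg/L

Retardation factor R = 1 + ρ_b·K_d/n = 1 + 1.85 × 2.0/0.32 = 12.56.
Sorption retards both mechanisms: v_R = v/R = 0.1911 m/day, D_R = D/R = 0.001863 m²/day.
v_R·t = 0.1911 × 101 = 19.3011 m; 2√(D_R t) = 0.8676 m; argument = (18.6 − 19.3011)/0.8676 = -0.8081.
C = C₀ × ½·erfc(-0.8081) = 17.0 × 0.8734 = 14.8 mg/L.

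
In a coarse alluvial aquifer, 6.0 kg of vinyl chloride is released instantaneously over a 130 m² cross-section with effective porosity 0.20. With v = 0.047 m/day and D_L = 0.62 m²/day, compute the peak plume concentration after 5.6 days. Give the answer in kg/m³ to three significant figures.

0.0349 kg/m³

The peak of an instantaneous 1D plume sits at x = vt; there the Gaussian factor is 1 and C_max = M/(n_e·A·√(4πDt)), where n_e·A is the pore area the mass is dissolved in.
√(4πDt) = √(4π × 0.62 × 5.6) = 6.605 m, so C_max = 6.0/(0.20 × 130 × 6.605) = 0.0349 kg/m³.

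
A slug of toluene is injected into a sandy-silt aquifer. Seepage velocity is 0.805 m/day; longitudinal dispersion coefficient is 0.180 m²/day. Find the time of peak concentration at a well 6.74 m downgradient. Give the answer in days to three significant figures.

8.10 days

For the 1D instantaneous-source solution, setting ∂C/∂t = 0 at fixed x gives v²t² + 2Dt − x² = 0, so t = (√(D² + v²x²) − D)/v².
√(D² + v²x²) = √(0.180² + 0.805² × 6.74²) = 5.429; v² = 0.648025.
t = (5.429 − 0.180)/0.648025 = 8.10 days (vs. the pure-advection estimate x/v = 8.37 d).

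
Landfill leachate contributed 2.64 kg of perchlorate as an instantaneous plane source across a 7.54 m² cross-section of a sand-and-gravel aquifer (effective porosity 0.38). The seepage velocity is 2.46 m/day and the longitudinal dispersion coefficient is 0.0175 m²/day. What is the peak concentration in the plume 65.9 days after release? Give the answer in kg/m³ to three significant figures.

0.242 kg/m³

The peak of an instantaneous 1D plume sits at x = vt; there the Gaussian factor is 1 and C_max = M/(n_e·A·√(4πDt)), where n_e·A is the pore area the mass is dissolved in.
√(4πDt) = √(4π × 0.0175 × 65.9) = 3.807 m, so C_max = 2.64/(0.38 × 7.54 × 3.807) = 0.242 kg/m³.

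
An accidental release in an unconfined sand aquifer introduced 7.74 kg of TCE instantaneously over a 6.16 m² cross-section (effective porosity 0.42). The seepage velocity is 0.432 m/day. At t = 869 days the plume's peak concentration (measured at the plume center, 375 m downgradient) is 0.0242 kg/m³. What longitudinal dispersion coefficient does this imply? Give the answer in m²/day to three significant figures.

1.40 m²/day

At the plume center C_max = M/(n_e·A·√(4πDt)), so D = M²/(4πt·(n_e·A·C_max)²).
n_e·A·C_max = 0.42 × 6.16 × 0.0242 = 0.06261 kg/m.
D = 7.74²/(4π × 869 × 0.06261²) = 1.40 m²/day.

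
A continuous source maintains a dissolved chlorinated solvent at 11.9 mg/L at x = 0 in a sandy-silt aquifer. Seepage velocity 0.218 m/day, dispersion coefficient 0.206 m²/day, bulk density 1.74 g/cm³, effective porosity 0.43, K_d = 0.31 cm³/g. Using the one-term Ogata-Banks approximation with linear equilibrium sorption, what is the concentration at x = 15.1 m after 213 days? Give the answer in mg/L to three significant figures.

9.65 mg/L

Retardation factor R = 1 + ρ_b·K_d/n = 1 + 1.74 × 0.31/0.43 = 2.254.
Sorption retards both mechanisms: v_R = v/R = 0.09672 m/day, D_R = D/R = 0.09139 m²/day.
v_R·t = 0.09672 × 213 = 20.60136 m; 2√(D_R t) = 8.824 m; argument = (15.1 − 20.60136)/8.824 = -0.6235.
C = C₀ × ½·erfc(-0.6235) = 11.9 × 0.8110 = 9.65 mg/L.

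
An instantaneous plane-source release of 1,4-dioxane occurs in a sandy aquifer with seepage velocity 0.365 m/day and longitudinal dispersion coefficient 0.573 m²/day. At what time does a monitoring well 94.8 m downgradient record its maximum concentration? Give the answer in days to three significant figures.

255 days

For the 1D instantaneous-source solution, setting ∂C/∂t = 0 at fixed x gives v²t² + 2Dt − x² = 0, so t = (√(D² + v²x²) − D)/v².
√(D² + v²x²) = √(0.573² + 0.365² × 94.8²) = 34.61; v² = 0.133225.
t = (34.61 − 0.573)/0.133225 = 255 days (vs. the pure-advection estimate x/v = 260 d).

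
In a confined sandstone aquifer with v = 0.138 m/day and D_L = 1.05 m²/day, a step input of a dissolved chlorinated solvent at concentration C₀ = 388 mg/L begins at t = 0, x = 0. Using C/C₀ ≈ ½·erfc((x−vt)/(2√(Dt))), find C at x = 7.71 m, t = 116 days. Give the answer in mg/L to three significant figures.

273 mg/L

For a continuous step input, C/C₀ ≈ ½·erfc((x−vt)/(2√(Dt))).
vt = 0.138 × 116 = 16.008 m and 2√(Dt) = 2√(1.05 × 116) = 22.07 m.
Argument (x−vt)/(2√(Dt)) = (7.71 − 16.008)/22.07 = -0.3760; ½·erfc(-0.3760) = 0.7025.
C = 388 × 0.7025 = 273 mg/L.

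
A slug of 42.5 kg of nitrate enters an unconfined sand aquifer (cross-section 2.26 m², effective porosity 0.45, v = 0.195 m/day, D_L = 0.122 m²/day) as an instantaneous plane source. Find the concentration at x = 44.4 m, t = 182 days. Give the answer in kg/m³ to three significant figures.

For an instantaneous plane source, C(x,t) = M/(n_e·A·√(4πDt)) · exp(−(x−vt)²/(4Dt)), with n_e·A the pore (flow) area.
Plume center vt = 0.195 × 182 = 35.49 m, so the well at 44.4 m is 8.91 m downgradient of the peak.
√(4πDt) = 16.70 m, giving peak height M/(n_e·A·√(4πDt)) = 42.5/(0.45 × 2.26 × 16.70) = 2.502 kg/m³.
(x−vt)²/(4Dt) = (8.91)²/(4 × 0.122 × 182) = 0.8938; exp(−0.8938) = 0.4091.
C = 2.502 × 0.4091 = 1.02 kg/m³.

1.02 kg/m³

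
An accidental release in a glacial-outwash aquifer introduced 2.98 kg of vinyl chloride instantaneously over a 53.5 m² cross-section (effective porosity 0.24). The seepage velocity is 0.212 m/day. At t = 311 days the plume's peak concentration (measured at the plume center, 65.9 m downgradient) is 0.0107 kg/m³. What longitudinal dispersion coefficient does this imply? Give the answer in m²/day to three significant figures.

At the plume center C_max = M/(n_e·A·√(4πDt)), so D = M²/(4πt·(n_e·A·C_max)²).
n_e·A·C_max = 0.24 × 53.5 × 0.0107 = 0.1374 kg/m.
D = 2.98²/(4π × 311 × 0.1374²) = 0.120 m²/day.

0.120 m²/day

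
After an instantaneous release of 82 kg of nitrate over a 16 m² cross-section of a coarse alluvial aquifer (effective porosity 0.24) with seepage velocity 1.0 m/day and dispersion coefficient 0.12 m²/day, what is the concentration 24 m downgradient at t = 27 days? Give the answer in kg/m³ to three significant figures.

1.67 kg/m³

For an instantaneous plane source, C(x,t) = M/(n_e·A·√(4πDt)) · exp(−(x−vt)²/(4Dt)), with n_e·A the pore (flow) area.
Plume center vt = 1.0 × 27 = 27 m, so the well at 24 m is 3 m upgradient of the peak.
√(4πDt) = 6.381 m, giving peak height M/(n_e·A·√(4πDt)) = 82/(0.24 × 16 × 6.381) = 3.347 kg/m³.
(x−vt)²/(4Dt) = (-3)²/(4 × 0.12 × 27) = 0.6944; exp(−0.6944) = 0.4994.
C = 3.347 × 0.4994 = 1.67 kg/m³.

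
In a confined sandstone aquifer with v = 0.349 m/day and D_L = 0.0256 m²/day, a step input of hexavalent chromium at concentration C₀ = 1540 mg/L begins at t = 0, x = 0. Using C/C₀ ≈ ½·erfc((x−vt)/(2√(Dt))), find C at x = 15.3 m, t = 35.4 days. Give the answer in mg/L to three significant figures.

22.1 mg/L

For a continuous step input, C/C₀ ≈ ½·erfc((x−vt)/(2√(Dt))).
vt = 0.349 × 35.4 = 12.3546 m and 2√(Dt) = 2√(0.0256 × 35.4) = 1.904 m.
Argument (x−vt)/(2√(Dt)) = (15.3 − 12.3546)/1.904 = 1.547; ½·erfc(1.547) = 0.01434.
C = 1540 × 0.01434 = 22.1 mg/L.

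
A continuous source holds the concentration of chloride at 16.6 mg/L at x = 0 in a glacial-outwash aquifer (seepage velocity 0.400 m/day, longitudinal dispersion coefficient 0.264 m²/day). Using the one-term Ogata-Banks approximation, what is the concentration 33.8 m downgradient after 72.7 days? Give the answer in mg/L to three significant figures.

For a continuous step input, C/C₀ ≈ ½·erfc((x−vt)/(2√(Dt))).
vt = 0.400 × 72.7 = 29.08 m and 2√(Dt) = 2√(0.264 × 72.7) = 8.762 m.
Argument (x−vt)/(2√(Dt)) = (33.8 − 29.08)/8.762 = 0.5387; ½·erfc(0.5387) = 0.2231.
C = 16.6 × 0.2231 = 3.70 mg/L.

3.70 mg/L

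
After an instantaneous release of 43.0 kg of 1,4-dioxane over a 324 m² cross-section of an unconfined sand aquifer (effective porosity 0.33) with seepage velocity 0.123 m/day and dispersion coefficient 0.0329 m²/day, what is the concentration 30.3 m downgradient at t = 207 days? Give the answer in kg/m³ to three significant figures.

For an instantaneous plane source, C(x,t) = M/(n_e·A·√(4πDt)) · exp(−(x−vt)²/(4Dt)), with n_e·A the pore (flow) area.
Plume center vt = 0.123 × 207 = 25.461 m, so the well at 30.3 m is 4.839 m downgradient of the peak.
√(4πDt) = 9.251 m, giving peak height M/(n_e·A·√(4πDt)) = 43.0/(0.33 × 324 × 9.251) = 0.04347 kg/m³.
(x−vt)²/(4Dt) = (4.839)²/(4 × 0.0329 × 207) = 0.8596; exp(−0.8596) = 0.4233.
C = 0.04347 × 0.4233 = 0.0184 kg/m³.

0.0184 kg/m³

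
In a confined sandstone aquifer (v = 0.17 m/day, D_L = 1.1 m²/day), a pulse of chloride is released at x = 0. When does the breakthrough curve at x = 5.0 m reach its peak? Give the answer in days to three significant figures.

10.0 days

For the 1D instantaneous-source solution, setting ∂C/∂t = 0 at fixed x gives v²t² + 2Dt − x² = 0, so t = (√(D² + v²x²) − D)/v².
√(D² + v²x²) = √(1.1² + 0.17² × 5.0²) = 1.390; v² = 0.0289.
t = (1.390 − 1.1)/0.0289 = 10.0 days (vs. the pure-advection estimate x/v = 29.4 d).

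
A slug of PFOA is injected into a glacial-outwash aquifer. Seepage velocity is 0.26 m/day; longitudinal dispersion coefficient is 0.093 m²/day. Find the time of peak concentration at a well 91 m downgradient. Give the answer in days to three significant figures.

For the 1D instantaneous-source solution, setting ∂C/∂t = 0 at fixed x gives v²t² + 2Dt − x² = 0, so t = (√(D² + v²x²) − D)/v².
√(D² + v²x²) = √(0.093² + 0.26² × 91²) = 23.66; v² = 0.0676.
t = (23.66 − 0.093)/0.0676 = 349 days (vs. the pure-advection estimate x/v = 350 d).

349 days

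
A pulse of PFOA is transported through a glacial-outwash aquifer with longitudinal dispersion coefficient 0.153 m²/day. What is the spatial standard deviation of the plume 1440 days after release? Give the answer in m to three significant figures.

21.0 m

Dispersive spreading gives a Gaussian with σ² = 2Dt; advection only shifts the center.
σ = √(2 × 0.153 × 1440) = 21.0 m.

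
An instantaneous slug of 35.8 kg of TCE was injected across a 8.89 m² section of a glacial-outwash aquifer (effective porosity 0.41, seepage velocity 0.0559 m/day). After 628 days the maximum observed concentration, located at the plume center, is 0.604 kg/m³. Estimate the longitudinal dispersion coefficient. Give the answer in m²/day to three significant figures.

At the plume center C_max = M/(n_e·A·√(4πDt)), so D = M²/(4πt·(n_e·A·C_max)²).
n_e·A·C_max = 0.41 × 8.89 × 0.604 = 2.202 kg/m.
D = 35.8²/(4π × 628 × 2.202²) = 0.0335 m²/day.

0.0335 m²/day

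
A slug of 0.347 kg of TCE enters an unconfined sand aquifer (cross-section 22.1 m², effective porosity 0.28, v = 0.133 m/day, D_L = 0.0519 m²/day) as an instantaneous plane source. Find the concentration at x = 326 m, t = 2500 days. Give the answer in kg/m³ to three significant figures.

0.00128 kg/m³

For an instantaneous plane source, C(x,t) = M/(n_e·A·√(4πDt)) · exp(−(x−vt)²/(4Dt)), with n_e·A the pore (flow) area.
Plume center vt = 0.133 × 2500 = 332.5 m, so the well at 326 m is 6.5 m upgradient of the peak.
√(4πDt) = 40.38 m, giving peak height M/(n_e·A·√(4πDt)) = 0.347/(0.28 × 22.1 × 40.38) = 0.001389 kg/m³.
(x−vt)²/(4Dt) = (-6.5)²/(4 × 0.0519 × 2500) = 0.08141; exp(−0.08141) = 0.9218.
C = 0.001389 × 0.9218 = 0.00128 kg/m³.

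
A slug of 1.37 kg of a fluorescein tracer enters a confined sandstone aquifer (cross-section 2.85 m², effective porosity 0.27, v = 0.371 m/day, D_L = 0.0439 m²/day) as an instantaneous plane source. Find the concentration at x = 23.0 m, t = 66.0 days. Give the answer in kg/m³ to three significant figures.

0.244 kg/m³

For an instantaneous plane source, C(x,t) = M/(n_e·A·√(4πDt)) · exp(−(x−vt)²/(4Dt)), with n_e·A the pore (flow) area.
Plume center vt = 0.371 × 66.0 = 24.486 m, so the well at 23.0 m is 1.486 m upgradient of the peak.
√(4πDt) = 6.034 m, giving peak height M/(n_e·A·√(4πDt)) = 1.37/(0.27 × 2.85 × 6.034) = 0.2951 kg/m³.
(x−vt)²/(4Dt) = (-1.486)²/(4 × 0.0439 × 66.0) = 0.1905; exp(−0.1905) = 0.8265.
C = 0.2951 × 0.8265 = 0.244 kg/m³.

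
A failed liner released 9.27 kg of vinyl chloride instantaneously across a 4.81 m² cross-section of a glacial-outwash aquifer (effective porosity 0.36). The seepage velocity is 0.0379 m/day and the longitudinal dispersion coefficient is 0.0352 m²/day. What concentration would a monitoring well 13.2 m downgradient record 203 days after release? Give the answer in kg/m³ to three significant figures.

For an instantaneous plane source, C(x,t) = M/(n_e·A·√(4πDt)) · exp(−(x−vt)²/(4Dt)), with n_e·A the pore (flow) area.
Plume center vt = 0.0379 × 203 = 7.6937 m, so the well at 13.2 m is 5.5063 m downgradient of the peak.
√(4πDt) = 9.476 m, giving peak height M/(n_e·A·√(4πDt)) = 9.27/(0.36 × 4.81 × 9.476) = 0.5649 kg/m³.
(x−vt)²/(4Dt) = (5.5063)²/(4 × 0.0352 × 203) = 1.061; exp(−1.061) = 0.3461.
C = 0.5649 × 0.3461 = 0.196 kg/m³.

0.196 kg/m³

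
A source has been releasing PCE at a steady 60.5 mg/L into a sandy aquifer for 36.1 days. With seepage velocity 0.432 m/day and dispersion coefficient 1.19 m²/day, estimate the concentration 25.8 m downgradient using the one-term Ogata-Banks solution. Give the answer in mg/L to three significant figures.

8.20 mg/L

For a continuous step input, C/C₀ ≈ ½·erfc((x−vt)/(2√(Dt))).
vt = 0.432 × 36.1 = 15.5952 m and 2√(Dt) = 2√(1.19 × 36.1) = 13.11 m.
Argument (x−vt)/(2√(Dt)) = (25.8 − 15.5952)/13.11 = 0.7784; ½·erfc(0.7784) = 0.1355.
C = 60.5 × 0.1355 = 8.20 mg/L.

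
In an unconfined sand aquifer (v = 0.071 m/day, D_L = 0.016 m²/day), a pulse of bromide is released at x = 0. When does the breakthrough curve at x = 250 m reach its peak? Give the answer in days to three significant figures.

3520 days

For the 1D instantaneous-source solution, setting ∂C/∂t = 0 at fixed x gives v²t² + 2Dt − x² = 0, so t = (√(D² + v²x²) − D)/v².
√(D² + v²x²) = √(0.016² + 0.071² × 250²) = 17.75; v² = 0.005041.
t = (17.75 − 0.016)/0.005041 = 3520 days (vs. the pure-advection estimate x/v = 3520 d).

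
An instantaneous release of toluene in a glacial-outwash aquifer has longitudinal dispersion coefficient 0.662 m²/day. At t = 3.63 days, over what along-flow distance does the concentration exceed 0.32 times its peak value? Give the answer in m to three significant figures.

6.62 m

The plume is Gaussian with σ = √(2Dt) = √(2 × 0.662 × 3.63) = 2.192 m.
C/C_peak = exp(−Δx²/(2σ²)) = 0.32 ⇒ Δx = σ·√(−2 ln 0.32) = 2.192 × 1.510 = 3.310 m.
Width = 2Δx = 6.62 m.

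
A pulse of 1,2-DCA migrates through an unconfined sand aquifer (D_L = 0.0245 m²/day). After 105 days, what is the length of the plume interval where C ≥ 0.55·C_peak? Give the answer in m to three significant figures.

4.96 m

The plume is Gaussian with σ = √(2Dt) = √(2 × 0.0245 × 105) = 2.268 m.
C/C_peak = exp(−Δx²/(2σ²)) = 0.55 ⇒ Δx = σ·√(−2 ln 0.55) = 2.268 × 1.093 = 2.479 m.
Width = 2Δx = 4.96 m.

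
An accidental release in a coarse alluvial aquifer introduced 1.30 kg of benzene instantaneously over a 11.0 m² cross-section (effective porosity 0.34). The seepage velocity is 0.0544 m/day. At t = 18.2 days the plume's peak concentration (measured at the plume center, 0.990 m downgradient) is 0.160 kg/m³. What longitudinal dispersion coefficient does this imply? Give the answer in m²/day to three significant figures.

At the plume center C_max = M/(n_e·A·√(4πDt)), so D = M²/(4πt·(n_e·A·C_max)²).
n_e·A·C_max = 0.34 × 11.0 × 0.160 = 0.5984 kg/m.
D = 1.30²/(4π × 18.2 × 0.5984²) = 0.0206 m²/day.

0.0206 m²/day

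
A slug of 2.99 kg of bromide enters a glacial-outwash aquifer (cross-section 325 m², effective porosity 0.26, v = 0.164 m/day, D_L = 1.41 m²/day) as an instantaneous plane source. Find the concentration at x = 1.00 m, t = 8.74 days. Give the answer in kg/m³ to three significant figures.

For an instantaneous plane source, C(x,t) = M/(n_e·A·√(4πDt)) · exp(−(x−vt)²/(4Dt)), with n_e·A the pore (flow) area.
Plume center vt = 0.164 × 8.74 = 1.43336 m, so the well at 1.00 m is 0.43336 m upgradient of the peak.
√(4πDt) = 12.44 m, giving peak height M/(n_e·A·√(4πDt)) = 2.99/(0.26 × 325 × 12.44) = 0.002844 kg/m³.
(x−vt)²/(4Dt) = (-0.43336)²/(4 × 1.41 × 8.74) = 0.003810; exp(−0.003810) = 0.9962.
C = 0.002844 × 0.9962 = 0.00283 kg/m³.

0.00283 kg/m³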